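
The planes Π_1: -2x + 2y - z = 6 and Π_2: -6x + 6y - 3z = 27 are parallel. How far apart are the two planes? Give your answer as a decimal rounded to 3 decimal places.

Rescale Π_2 by 1/3: -2x + 2y - z = 9. Then distance = |6 − 9| / √9 ≈ 1.000.

1.000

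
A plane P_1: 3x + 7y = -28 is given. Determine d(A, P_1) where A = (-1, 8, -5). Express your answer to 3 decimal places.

n·A − d = (3)·(-1) + (7)·(8) + (0)·(-5) − (-28) = 81; |n| = √58.
Distance = |81| / √58 = 81/√58 ≈ 10.636.

10.636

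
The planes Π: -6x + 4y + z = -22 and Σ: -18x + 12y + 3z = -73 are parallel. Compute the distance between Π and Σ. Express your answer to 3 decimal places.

0.321

Rescale Σ by 1/3: -6x + 4y + z = -73/3. Then distance = |-22 − (-73/3)| / √53 ≈ 0.321.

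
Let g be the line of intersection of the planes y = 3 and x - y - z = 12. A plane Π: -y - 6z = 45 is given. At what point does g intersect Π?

(7, 3, -8)

Direction of g: (0, 1, 0) × (1, -1, -1) = (-1, 0, -1).
A point on g: solving the two plane equations with x = 8 gives (8, 3, -7).
Substitute r = (8, 3, -7) + t(-1, 0, -1) into the plane: 39 + 6t = 45, so t = 1.
Intersection: (8, 3, -7) + 1·(-1, 0, -1) = (7, 3, -8).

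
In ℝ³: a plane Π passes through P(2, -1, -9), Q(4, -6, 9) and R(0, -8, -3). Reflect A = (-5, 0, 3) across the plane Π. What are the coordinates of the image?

PQ = (2, -5, 18), PR = (-2, -7, 6); a normal to Π is PQ × PR = (96, -48, -24).
Using P: Π has equation 96x - 48y - 24z = 456.
λ = (n·A − d)/|n|² = (-552 − 456)/12096 = -1/12.
Reflection = A − 2λn = (-5, 0, 3) − (-1/6)·(96, -48, -24) = (11, -8, -1).

(11, -8, -1)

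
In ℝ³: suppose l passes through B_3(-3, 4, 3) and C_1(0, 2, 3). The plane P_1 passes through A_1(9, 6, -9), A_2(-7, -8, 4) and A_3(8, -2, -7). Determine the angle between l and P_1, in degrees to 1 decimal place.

22.4

A direction vector for l is C_1 − B_3 = (3, -2, 0).
A_1A_2 = (-16, -14, 13), A_1A_3 = (-1, -8, 2); a normal to P_1 is A_1A_2 × A_1A_3 = (76, 19, 114).
Using A_1: P_1 has equation 76x + 19y + 114z = -228.
sin θ = |n·v| / (|n||v|) = |190| / (√19133 · √13) = 0.38097.
θ ≈ 22.4°.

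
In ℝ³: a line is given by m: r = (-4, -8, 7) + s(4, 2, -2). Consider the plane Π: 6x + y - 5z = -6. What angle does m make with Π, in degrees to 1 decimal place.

sin θ = |n·v| / (|n||v|) = |36| / (√62 · √24) = 0.93326.
θ ≈ 68.9°.

68.9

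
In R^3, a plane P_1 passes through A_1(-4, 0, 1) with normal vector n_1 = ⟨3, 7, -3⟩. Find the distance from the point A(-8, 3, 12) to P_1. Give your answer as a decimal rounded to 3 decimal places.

2.932

P_1: n_1·r = n_1·A_1 gives 3x + 7y - 3z = -15.
n·A − d = (3)·(-8) + (7)·(3) + (-3)·(12) − (-15) = -24; |n| = √67.
Distance = |-24| / √67 = 24/√67 ≈ 2.932.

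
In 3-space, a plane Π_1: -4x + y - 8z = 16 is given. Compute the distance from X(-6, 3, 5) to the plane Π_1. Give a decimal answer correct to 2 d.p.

3.22

n·X − d = (-4)·(-6) + (1)·(3) + (-8)·(5) − 16 = -29; |n| = √81.
Distance = |-29| / √81 = 29/√81 ≈ 3.22.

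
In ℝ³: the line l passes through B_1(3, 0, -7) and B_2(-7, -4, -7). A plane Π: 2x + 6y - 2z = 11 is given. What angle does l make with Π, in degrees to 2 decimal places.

38.02

A direction vector for l is B_2 − B_1 = (-10, -4, 0).
sin θ = |n·v| / (|n||v|) = |-44| / (√44 · √116) = 0.61588.
θ ≈ 38.02°.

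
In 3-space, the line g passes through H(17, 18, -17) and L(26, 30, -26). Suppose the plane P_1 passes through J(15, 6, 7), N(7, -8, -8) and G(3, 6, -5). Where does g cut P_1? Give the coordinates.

A direction vector for g is L − H = (9, 12, -9).
JN = (-8, -14, -15), JG = (-12, 0, -12); a normal to P_1 is JN × JG = (168, 84, -168).
Using J: P_1 has equation 168x + 84y - 168z = 1848.
Substitute r = (17, 18, -17) + t(9, 12, -9) into the plane: 7224 + 4032t = 1848, so t = -4/3.
Intersection: (17, 18, -17) + (-4/3)·(9, 12, -9) = (5, 2, -5).

(5, 2, -5)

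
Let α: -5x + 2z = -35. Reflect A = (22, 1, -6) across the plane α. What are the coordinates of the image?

λ = (n·A − d)/|n|² = (-122 − (-35))/29 = -3.
Reflection = A − 2λn = (22, 1, -6) − (-6)·(-5, 0, 2) = (-8, 1, 6).

(-8, 1, 6)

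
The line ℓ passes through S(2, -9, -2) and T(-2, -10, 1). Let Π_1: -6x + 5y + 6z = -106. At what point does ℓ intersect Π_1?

A direction vector for ℓ is T − S = (-4, -1, 3).
Substitute r = (2, -9, -2) + t(-4, -1, 3) into the plane: -69 + 37t = -106, so t = -1.
Intersection: (2, -9, -2) + (-1)·(-4, -1, 3) = (6, -8, -5).

(6, -8, -5)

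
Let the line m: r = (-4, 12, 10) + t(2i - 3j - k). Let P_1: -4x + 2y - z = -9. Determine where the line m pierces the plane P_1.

Substitute r = (-4, 12, 10) + t(2, -3, -1) into the plane: 30 + (-13)t = -9, so t = 3.
Intersection: (-4, 12, 10) + 3·(2, -3, -1) = (2, 3, 7).

(2, 3, 7)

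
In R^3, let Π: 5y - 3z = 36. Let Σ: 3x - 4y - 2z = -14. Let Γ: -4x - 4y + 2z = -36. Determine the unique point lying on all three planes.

(2, 6, -2)

Solving the 3×3 linear system 5y - 3z = 36, 3x - 4y - 2z = -14, -4x - 4y + 2z = -36 (e.g. by elimination or Cramer's rule, determinant = 94) gives (2, 6, -2).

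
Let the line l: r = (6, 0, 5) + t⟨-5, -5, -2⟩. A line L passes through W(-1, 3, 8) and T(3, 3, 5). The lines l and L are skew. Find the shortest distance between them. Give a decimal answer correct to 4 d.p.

3.3558

A direction vector for L is T − W = (4, 0, -3).
Common perpendicular direction n = (-5, -5, -2) × (4, 0, -3) = (15, -23, 20).
With w = (-1, 3, 8) − (6, 0, 5) = (-7, 3, 3), w · n = -114.
Distance = |w · n| / |n| = |-114| / √1154 ≈ 3.3558.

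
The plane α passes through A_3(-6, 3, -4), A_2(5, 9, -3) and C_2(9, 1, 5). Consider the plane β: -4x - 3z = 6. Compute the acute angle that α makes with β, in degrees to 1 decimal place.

A_3A_2 = (11, 6, 1), A_3C_2 = (15, -2, 9); a normal to α is A_3A_2 × A_3C_2 = (56, -84, -112).
Using A_3: α has equation 56x - 84y - 112z = -140.
cos θ = |n₁·n₂| / (|n₁||n₂|) = |112| / (√22736 · √25).
θ = arccos(0.14856) ≈ 81.5°.

81.5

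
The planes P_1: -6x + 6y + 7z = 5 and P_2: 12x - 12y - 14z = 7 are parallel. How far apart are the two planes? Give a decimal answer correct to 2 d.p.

Rescale P_2 by 1/(-2): -6x + 6y + 7z = -7/2. Then distance = |5 − (-7/2)| / √121 ≈ 0.77.

0.77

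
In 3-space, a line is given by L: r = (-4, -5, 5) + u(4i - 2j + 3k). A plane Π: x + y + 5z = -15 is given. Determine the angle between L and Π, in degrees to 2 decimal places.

37.41

sin θ = |n·v| / (|n||v|) = |17| / (√27 · √29) = 0.60753.
θ ≈ 37.41°.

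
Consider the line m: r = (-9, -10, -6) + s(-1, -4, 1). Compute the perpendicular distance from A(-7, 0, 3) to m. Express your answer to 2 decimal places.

11.16

Taking (-9, -10, -6) on m with direction v = (-1, -4, 1): w = A − (-9, -10, -6) = (2, 10, 9), and w × v = (46, -11, 2).
Distance = |w × v| / |v| = √2241 / √18 ≈ 11.16.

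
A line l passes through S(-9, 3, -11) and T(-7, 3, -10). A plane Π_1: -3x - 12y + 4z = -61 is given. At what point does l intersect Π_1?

A direction vector for l is T − S = (2, 0, 1).
Substitute r = (-9, 3, -11) + t(2, 0, 1) into the plane: -53 + (-2)t = -61, so t = 4.
Intersection: (-9, 3, -11) + 4·(2, 0, 1) = (-1, 3, -7).

(-1, 3, -7)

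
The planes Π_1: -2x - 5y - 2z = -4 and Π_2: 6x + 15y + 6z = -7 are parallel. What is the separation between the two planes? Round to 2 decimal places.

Rescale Π_2 by 1/(-3): -2x - 5y - 2z = 7/3. Then distance = |-4 − (7/3)| / √33 ≈ 1.10.

1.10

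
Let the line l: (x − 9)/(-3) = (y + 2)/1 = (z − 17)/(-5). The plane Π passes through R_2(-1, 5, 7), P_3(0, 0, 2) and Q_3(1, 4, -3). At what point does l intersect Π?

l has direction (-3, 1, -5) through (9, -2, 17).
R_2P_3 = (1, -5, -5), R_2Q_3 = (2, -1, -10); a normal to Π is R_2P_3 × R_2Q_3 = (45, 0, 9).
Using R_2: Π has equation 45x + 9z = 18.
Substitute r = (9, -2, 17) + t(-3, 1, -5) into the plane: 558 + (-180)t = 18, so t = 3.
Intersection: (9, -2, 17) + 3·(-3, 1, -5) = (0, 1, 2).

(0, 1, 2)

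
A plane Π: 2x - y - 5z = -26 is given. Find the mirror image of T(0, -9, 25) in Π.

(12, -15, -5)

λ = (n·T − d)/|n|² = (-116 − (-26))/30 = -3.
Reflection = T − 2λn = (0, -9, 25) − (-6)·(2, -1, -5) = (12, -15, -5).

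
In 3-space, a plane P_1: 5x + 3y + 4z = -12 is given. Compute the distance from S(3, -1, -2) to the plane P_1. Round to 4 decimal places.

2.2627

n·S − d = (5)·(3) + (3)·(-1) + (4)·(-2) − (-12) = 16; |n| = √50.
Distance = |16| / √50 = 16/√50 ≈ 2.2627.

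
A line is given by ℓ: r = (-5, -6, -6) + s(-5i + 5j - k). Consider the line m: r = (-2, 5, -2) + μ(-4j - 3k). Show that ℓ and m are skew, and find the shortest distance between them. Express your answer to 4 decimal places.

Common perpendicular direction n = (-5, 5, -1) × (0, -4, -3) = (-19, -15, 20).
With w = (-2, 5, -2) − (-5, -6, -6) = (3, 11, 4), w · n = -142.
Since n ≠ 0 the lines are not parallel, and w · n = -142 ≠ 0 so they do not intersect; hence they are skew.
Distance = |w · n| / |n| = |-142| / √986 ≈ 4.5222.

4.5222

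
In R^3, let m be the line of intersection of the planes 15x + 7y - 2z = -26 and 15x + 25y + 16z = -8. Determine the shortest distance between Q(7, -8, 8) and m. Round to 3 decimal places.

3.840

Direction of m: (15, 7, -2) × (15, 25, 16) = (162, -270, 270).
A point on m: solving the two plane equations with x = 2 gives (2, -6, 7).
Taking (2, -6, 7) on m with direction v = (162, -270, 270): w = Q − (2, -6, 7) = (5, -2, 1), and w × v = (-270, -1188, -1026).
Distance = |w × v| / |v| = √2536920 / √172044 ≈ 3.840.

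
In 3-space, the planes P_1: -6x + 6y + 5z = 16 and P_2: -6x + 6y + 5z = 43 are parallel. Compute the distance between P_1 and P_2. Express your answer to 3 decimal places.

Same normal n = (-6, 6, 5) with |n| = √97; distance = |16 − 43| / |n| = 27/√97 ≈ 2.741.

2.741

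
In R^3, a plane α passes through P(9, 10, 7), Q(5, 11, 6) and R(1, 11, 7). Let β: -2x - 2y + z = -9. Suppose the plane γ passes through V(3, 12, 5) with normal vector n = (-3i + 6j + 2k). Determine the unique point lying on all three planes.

(1, 9, 11)

PQ = (-4, 1, -1), PR = (-8, 1, 0); a normal to α is PQ × PR = (1, 8, 4).
Using P: α has equation x + 8y + 4z = 117.
γ: n·r = n·V gives -3x + 6y + 2z = 73.
Solving the 3×3 linear system x + 8y + 4z = 117, -2x - 2y + z = -9, -3x + 6y + 2z = 73 (e.g. by elimination or Cramer's rule, determinant = -74) gives (1, 9, 11).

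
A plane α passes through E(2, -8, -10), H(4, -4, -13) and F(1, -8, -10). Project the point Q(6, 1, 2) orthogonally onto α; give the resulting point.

EH = (2, 4, -3), EF = (-1, 0, 0); a normal to α is EH × EF = (0, 3, 4).
Using E: α has equation 3y + 4z = -64.
Foot = Q − λn with λ = (n·Q − d)/|n|² = (11 − (-64))/25 = 3.
Foot = (6, 1, 2) − 3·(0, 3, 4) = (6, -8, -10).

(6, -8, -10)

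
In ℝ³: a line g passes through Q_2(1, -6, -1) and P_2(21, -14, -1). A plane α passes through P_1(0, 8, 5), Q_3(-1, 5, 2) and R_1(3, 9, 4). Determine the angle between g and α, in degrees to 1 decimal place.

A direction vector for g is P_2 − Q_2 = (20, -8, 0).
P_1Q_3 = (-1, -3, -3), P_1R_1 = (3, 1, -1); a normal to α is P_1Q_3 × P_1R_1 = (6, -10, 8).
Using P_1: α has equation 6x - 10y + 8z = -40.
sin θ = |n·v| / (|n||v|) = |200| / (√200 · √464) = 0.65653.
θ ≈ 41.0°.

41.0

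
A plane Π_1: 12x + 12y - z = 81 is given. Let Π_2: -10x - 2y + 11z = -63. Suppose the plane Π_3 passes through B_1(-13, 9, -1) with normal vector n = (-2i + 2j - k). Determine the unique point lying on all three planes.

(-6, 12, -9)

Π_3: n·r = n·B_1 gives -2x + 2y - z = 45.
Solving the 3×3 linear system 12x + 12y - z = 81, -10x - 2y + 11z = -63, -2x + 2y - z = 45 (e.g. by elimination or Cramer's rule, determinant = -600) gives (-6, 12, -9).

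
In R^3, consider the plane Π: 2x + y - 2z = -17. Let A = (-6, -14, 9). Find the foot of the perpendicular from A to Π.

(0, -11, 3)

Foot = A − λn with λ = (n·A − d)/|n|² = (-44 − (-17))/9 = -3.
Foot = (-6, -14, 9) − (-3)·(2, 1, -2) = (0, -11, 3).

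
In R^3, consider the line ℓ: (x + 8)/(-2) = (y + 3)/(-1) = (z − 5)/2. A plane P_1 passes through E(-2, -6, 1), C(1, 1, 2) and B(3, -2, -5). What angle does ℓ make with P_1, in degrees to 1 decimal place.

ℓ has direction (-2, -1, 2) through (-8, -3, 5).
EC = (3, 7, 1), EB = (5, 4, -6); a normal to P_1 is EC × EB = (-46, 23, -23).
Using E: P_1 has equation -46x + 23y - 23z = -69.
sin θ = |n·v| / (|n||v|) = |23| / (√3174 · √9) = 0.13608.
θ ≈ 7.8°.

7.8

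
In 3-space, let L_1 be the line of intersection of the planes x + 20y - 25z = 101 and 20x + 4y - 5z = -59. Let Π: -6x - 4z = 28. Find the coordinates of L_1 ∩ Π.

Direction of L_1: (1, 20, -25) × (20, 4, -5) = (0, -495, -396).
A point on L_1: solving the two plane equations with y = 24 gives (-4, 24, 15).
Substitute r = (-4, 24, 15) + t(0, -495, -396) into the plane: -36 + 1584t = 28, so t = 4/99.
Intersection: (-4, 24, 15) + (4/99)·(0, -495, -396) = (-4, 4, -1).

(-4, 4, -1)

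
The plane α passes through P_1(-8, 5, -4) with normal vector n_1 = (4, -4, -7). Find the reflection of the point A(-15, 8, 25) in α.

α: n_1·r = n_1·P_1 gives 4x - 4y - 7z = -24.
λ = (n·A − d)/|n|² = (-267 − (-24))/81 = -3.
Reflection = A − 2λn = (-15, 8, 25) − (-6)·(4, -4, -7) = (9, -16, -17).

(9, -16, -17)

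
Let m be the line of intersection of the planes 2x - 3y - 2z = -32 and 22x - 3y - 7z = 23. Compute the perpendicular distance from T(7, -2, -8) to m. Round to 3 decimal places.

17.095

Direction of m: (2, -3, -2) × (22, -3, -7) = (15, -30, 60).
A point on m: solving the two plane equations with x = 5 gives (5, 8, 9).
Taking (5, 8, 9) on m with direction v = (15, -30, 60): w = T − (5, 8, 9) = (2, -10, -17), and w × v = (-1110, -375, 90).
Distance = |w × v| / |v| = √1380825 / √4725 ≈ 17.095.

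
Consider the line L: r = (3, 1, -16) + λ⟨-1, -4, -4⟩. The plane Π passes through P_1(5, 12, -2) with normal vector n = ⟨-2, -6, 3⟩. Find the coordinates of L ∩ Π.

Π: n·r = n·P_1 gives -2x - 6y + 3z = -88.
Substitute r = (3, 1, -16) + t(-1, -4, -4) into the plane: -60 + 14t = -88, so t = -2.
Intersection: (3, 1, -16) + (-2)·(-1, -4, -4) = (5, 9, -8).

(5, 9, -8)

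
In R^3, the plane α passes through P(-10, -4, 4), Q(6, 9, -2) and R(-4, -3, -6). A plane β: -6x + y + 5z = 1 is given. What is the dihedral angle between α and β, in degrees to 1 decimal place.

PQ = (16, 13, -6), PR = (6, 1, -10); a normal to α is PQ × PR = (-124, 124, -62).
Using P: α has equation -124x + 124y - 62z = 496.
cos θ = |n₁·n₂| / (|n₁||n₂|) = |558| / (√34596 · √62).
θ = arccos(0.38100) ≈ 67.6°.

67.6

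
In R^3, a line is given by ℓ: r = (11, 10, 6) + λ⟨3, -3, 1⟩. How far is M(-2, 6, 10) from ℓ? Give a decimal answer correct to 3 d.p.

Taking (11, 10, 6) on ℓ with direction v = (3, -3, 1): w = M − (11, 10, 6) = (-13, -4, 4), and w × v = (8, 25, 51).
Distance = |w × v| / |v| = √3290 / √19 ≈ 13.159.

13.159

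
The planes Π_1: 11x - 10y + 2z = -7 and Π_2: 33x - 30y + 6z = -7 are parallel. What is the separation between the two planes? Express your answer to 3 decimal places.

0.311

Rescale Π_2 by 1/3: 11x - 10y + 2z = -7/3. Then distance = |-7 − (-7/3)| / √225 ≈ 0.311.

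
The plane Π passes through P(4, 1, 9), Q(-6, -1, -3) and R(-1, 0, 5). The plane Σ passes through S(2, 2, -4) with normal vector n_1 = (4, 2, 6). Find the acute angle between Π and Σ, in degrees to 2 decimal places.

PQ = (-10, -2, -12), PR = (-5, -1, -4); a normal to Π is PQ × PR = (-4, 20, 0).
Using P: Π has equation -4x + 20y = 4.
Σ: n_1·r = n_1·S gives 4x + 2y + 6z = -12.
cos θ = |n₁·n₂| / (|n₁||n₂|) = |24| / (√416 · √56).
θ = arccos(0.15724) ≈ 80.95°.

80.95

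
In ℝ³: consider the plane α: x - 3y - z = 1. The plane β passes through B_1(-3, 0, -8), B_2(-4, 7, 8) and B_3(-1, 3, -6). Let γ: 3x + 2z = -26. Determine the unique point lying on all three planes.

(-6, -1, -4)

B_1B_2 = (-1, 7, 16), B_1B_3 = (2, 3, 2); a normal to β is B_1B_2 × B_1B_3 = (-34, 34, -17).
Using B_1: β has equation -34x + 34y - 17z = 238.
Solving the 3×3 linear system x - 3y - z = 1, -34x + 34y - 17z = 238, 3x + 2z = -26 (e.g. by elimination or Cramer's rule, determinant = 119) gives (-6, -1, -4).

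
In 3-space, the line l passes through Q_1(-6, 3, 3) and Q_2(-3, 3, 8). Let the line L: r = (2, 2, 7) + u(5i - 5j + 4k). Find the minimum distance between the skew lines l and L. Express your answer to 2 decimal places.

3.98

A direction vector for l is Q_2 − Q_1 = (3, 0, 5).
Common perpendicular direction n = (3, 0, 5) × (5, -5, 4) = (25, 13, -15).
With w = (2, 2, 7) − (-6, 3, 3) = (8, -1, 4), w · n = 127.
Distance = |w · n| / |n| = |127| / √1019 ≈ 3.98.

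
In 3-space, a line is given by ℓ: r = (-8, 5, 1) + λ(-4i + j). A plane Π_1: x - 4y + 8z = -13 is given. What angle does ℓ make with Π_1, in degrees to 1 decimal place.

sin θ = |n·v| / (|n||v|) = |-8| / (√81 · √17) = 0.21559.
θ ≈ 12.4°.

12.4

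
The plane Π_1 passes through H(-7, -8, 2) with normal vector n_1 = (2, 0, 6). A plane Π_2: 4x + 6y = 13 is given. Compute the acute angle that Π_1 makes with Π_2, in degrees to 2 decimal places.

79.90

Π_1: n_1·r = n_1·H gives 2x + 6z = -2.
cos θ = |n₁·n₂| / (|n₁||n₂|) = |8| / (√40 · √52).
θ = arccos(0.17541) ≈ 79.90°.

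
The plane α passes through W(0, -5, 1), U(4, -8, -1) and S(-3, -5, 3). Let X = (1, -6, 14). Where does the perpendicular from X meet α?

WU = (4, -3, -2), WS = (-3, 0, 2); a normal to α is WU × WS = (-6, -2, -9).
Using W: α has equation -6x - 2y - 9z = 1.
Foot = X − λn with λ = (n·X − d)/|n|² = (-120 − 1)/121 = -1.
Foot = (1, -6, 14) − (-1)·(-6, -2, -9) = (-5, -8, 5).

(-5, -8, 5)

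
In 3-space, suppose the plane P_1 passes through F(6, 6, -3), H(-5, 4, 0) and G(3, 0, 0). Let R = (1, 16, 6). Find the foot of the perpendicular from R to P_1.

FH = (-11, -2, 3), FG = (-3, -6, 3); a normal to P_1 is FH × FG = (12, 24, 60).
Using F: P_1 has equation 12x + 24y + 60z = 36.
Foot = R − λn with λ = (n·R − d)/|n|² = (756 − 36)/4320 = 1/6.
Foot = (1, 16, 6) − (1/6)·(12, 24, 60) = (-1, 12, -4).

(-1, 12, -4)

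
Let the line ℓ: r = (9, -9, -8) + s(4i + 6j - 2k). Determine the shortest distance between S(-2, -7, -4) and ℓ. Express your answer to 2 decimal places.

10.60

Taking (9, -9, -8) on ℓ with direction v = (4, 6, -2): w = S − (9, -9, -8) = (-11, 2, 4), and w × v = (-28, -6, -74).
Distance = |w × v| / |v| = √6296 / √56 ≈ 10.60.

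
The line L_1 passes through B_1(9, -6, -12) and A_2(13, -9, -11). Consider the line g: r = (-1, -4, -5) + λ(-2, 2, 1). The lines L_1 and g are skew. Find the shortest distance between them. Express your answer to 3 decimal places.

A direction vector for L_1 is A_2 − B_1 = (4, -3, 1).
Common perpendicular direction n = (4, -3, 1) × (-2, 2, 1) = (-5, -6, 2).
With w = (-1, -4, -5) − (9, -6, -12) = (-10, 2, 7), w · n = 52.
Distance = |w · n| / |n| = |52| / √65 ≈ 6.450.

6.450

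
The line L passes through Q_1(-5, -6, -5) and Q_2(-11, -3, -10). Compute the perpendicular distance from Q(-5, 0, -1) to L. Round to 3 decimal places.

A direction vector for L is Q_2 − Q_1 = (-6, 3, -5).
Taking (-5, -6, -5) on L with direction v = (-6, 3, -5): w = Q − (-5, -6, -5) = (0, 6, 4), and w × v = (-42, -24, 36).
Distance = |w × v| / |v| = √3636 / √70 ≈ 7.207.

7.207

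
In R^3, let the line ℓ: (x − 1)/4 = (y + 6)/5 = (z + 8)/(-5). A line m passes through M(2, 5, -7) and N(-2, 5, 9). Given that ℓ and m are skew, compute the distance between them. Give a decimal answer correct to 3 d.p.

ℓ has direction (4, 5, -5) through (1, -6, -8).
A direction vector for m is N − M = (-4, 0, 16).
Common perpendicular direction n = (4, 5, -5) × (-4, 0, 16) = (80, -44, 20).
With w = (2, 5, -7) − (1, -6, -8) = (1, 11, 1), w · n = -384.
Distance = |w · n| / |n| = |-384| / √8736 ≈ 4.108.

4.108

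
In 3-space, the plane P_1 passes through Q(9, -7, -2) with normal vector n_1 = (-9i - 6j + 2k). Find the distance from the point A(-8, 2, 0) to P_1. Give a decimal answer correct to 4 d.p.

9.3636

P_1: n_1·r = n_1·Q gives -9x - 6y + 2z = -43.
n·A − d = (-9)·(-8) + (-6)·(2) + (2)·(0) − (-43) = 103; |n| = √121.
Distance = |103| / √121 = 103/√121 ≈ 9.3636.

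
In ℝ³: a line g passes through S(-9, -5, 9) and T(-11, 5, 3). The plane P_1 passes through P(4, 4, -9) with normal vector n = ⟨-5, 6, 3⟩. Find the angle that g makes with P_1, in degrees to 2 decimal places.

A direction vector for g is T − S = (-2, 10, -6).
P_1: n·r = n·P gives -5x + 6y + 3z = -23.
sin θ = |n·v| / (|n||v|) = |52| / (√70 · √140) = 0.52528.
θ ≈ 31.69°.

31.69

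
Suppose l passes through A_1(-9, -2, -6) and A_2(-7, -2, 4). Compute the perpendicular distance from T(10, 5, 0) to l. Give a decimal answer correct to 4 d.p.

18.8057

A direction vector for l is A_2 − A_1 = (2, 0, 10).
Taking (-9, -2, -6) on l with direction v = (2, 0, 10): w = T − (-9, -2, -6) = (19, 7, 6), and w × v = (70, -178, -14).
Distance = |w × v| / |v| = √36780 / √104 ≈ 18.8057.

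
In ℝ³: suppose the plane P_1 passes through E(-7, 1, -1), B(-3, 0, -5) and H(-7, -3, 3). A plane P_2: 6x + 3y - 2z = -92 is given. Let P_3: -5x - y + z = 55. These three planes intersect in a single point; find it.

(-7, -10, 10)

EB = (4, -1, -4), EH = (0, -4, 4); a normal to P_1 is EB × EH = (-20, -16, -16).
Using E: P_1 has equation -20x - 16y - 16z = 140.
Solving the 3×3 linear system -20x - 16y - 16z = 140, 6x + 3y - 2z = -92, -5x - y + z = 55 (e.g. by elimination or Cramer's rule, determinant = -228) gives (-7, -10, 10).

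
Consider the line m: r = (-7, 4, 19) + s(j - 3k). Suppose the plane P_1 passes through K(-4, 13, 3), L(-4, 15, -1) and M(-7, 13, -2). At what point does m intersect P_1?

KL = (0, 2, -4), KM = (-3, 0, -5); a normal to P_1 is KL × KM = (-10, 12, 6).
Using K: P_1 has equation -10x + 12y + 6z = 214.
Substitute r = (-7, 4, 19) + t(0, 1, -3) into the plane: 232 + (-6)t = 214, so t = 3.
Intersection: (-7, 4, 19) + 3·(0, 1, -3) = (-7, 7, 10).

(-7, 7, 10)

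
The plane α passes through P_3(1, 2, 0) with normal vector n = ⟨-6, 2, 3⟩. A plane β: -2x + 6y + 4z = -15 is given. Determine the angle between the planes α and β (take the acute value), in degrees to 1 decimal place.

α: n·r = n·P_3 gives -6x + 2y + 3z = -2.
cos θ = |n₁·n₂| / (|n₁||n₂|) = |36| / (√49 · √56).
θ = arccos(0.68724) ≈ 46.6°.

46.6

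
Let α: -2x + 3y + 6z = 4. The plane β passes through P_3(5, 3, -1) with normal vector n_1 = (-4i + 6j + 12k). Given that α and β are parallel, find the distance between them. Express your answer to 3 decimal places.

1.571

β: n_1·r = n_1·P_3 gives -4x + 6y + 12z = -14.
Rescale β by 1/2: -2x + 3y + 6z = -7. Then distance = |4 − (-7)| / √49 ≈ 1.571.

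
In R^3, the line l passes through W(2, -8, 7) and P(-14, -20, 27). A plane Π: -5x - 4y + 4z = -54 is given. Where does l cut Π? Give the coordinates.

(10, -2, -3)

A direction vector for l is P − W = (-16, -12, 20).
Substitute r = (2, -8, 7) + t(-16, -12, 20) into the plane: 50 + 208t = -54, so t = -1/2.
Intersection: (2, -8, 7) + (-1/2)·(-16, -12, 20) = (10, -2, -3).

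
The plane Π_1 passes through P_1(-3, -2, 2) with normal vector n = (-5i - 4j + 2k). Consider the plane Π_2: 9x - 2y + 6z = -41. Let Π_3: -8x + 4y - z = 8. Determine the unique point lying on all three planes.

Π_1: n·r = n·P_1 gives -5x - 4y + 2z = 27.
Solving the 3×3 linear system -5x - 4y + 2z = 27, 9x - 2y + 6z = -41, -8x + 4y - z = 8 (e.g. by elimination or Cramer's rule, determinant = 306) gives (-3, -5, -4).

(-3, -5, -4)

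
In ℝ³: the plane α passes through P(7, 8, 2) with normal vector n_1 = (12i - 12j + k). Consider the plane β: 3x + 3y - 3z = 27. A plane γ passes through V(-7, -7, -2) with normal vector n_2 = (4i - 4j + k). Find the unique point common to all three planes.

(5, 6, 2)

α: n_1·r = n_1·P gives 12x - 12y + z = -10.
γ: n_2·r = n_2·V gives 4x - 4y + z = -2.
Solving the 3×3 linear system 12x - 12y + z = -10, 3x + 3y - 3z = 27, 4x - 4y + z = -2 (e.g. by elimination or Cramer's rule, determinant = 48) gives (5, 6, 2).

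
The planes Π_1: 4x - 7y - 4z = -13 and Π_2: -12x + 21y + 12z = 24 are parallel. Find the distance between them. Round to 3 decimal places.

0.556

Rescale Π_2 by 1/(-3): 4x - 7y - 4z = -8. Then distance = |-13 − (-8)| / √81 ≈ 0.556.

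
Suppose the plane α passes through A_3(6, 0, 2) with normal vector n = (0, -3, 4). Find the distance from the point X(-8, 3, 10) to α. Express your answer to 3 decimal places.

4.600

α: n·r = n·A_3 gives -3y + 4z = 8.
n·X − d = (0)·(-8) + (-3)·(3) + (4)·(10) − 8 = 23; |n| = √25.
Distance = |23| / √25 = 23/√25 ≈ 4.600.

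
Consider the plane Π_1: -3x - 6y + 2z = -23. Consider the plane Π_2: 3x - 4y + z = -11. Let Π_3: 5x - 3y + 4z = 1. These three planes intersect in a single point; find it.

(1, 4, 2)

Solving the 3×3 linear system -3x - 6y + 2z = -23, 3x - 4y + z = -11, 5x - 3y + 4z = 1 (e.g. by elimination or Cramer's rule, determinant = 103) gives (1, 4, 2).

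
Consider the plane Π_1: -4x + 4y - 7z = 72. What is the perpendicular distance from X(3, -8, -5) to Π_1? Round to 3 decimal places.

9.000

n·X − d = (-4)·(3) + (4)·(-8) + (-7)·(-5) − 72 = -81; |n| = √81.
Distance = |-81| / √81 = 81/√81 ≈ 9.000.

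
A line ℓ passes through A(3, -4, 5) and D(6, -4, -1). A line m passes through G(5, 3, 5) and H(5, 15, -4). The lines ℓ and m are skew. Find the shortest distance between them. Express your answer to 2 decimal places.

A direction vector for ℓ is D − A = (3, 0, -6).
A direction vector for m is H − G = (0, 12, -9).
Common perpendicular direction n = (3, 0, -6) × (0, 12, -9) = (72, 27, 36).
With w = (5, 3, 5) − (3, -4, 5) = (2, 7, 0), w · n = 333.
Distance = |w · n| / |n| = |333| / √7209 ≈ 3.92.

3.92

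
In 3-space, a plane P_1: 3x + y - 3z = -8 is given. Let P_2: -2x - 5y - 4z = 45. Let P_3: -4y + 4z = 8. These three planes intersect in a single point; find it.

Solving the 3×3 linear system 3x + y - 3z = -8, -2x - 5y - 4z = 45, -4y + 4z = 8 (e.g. by elimination or Cramer's rule, determinant = -124) gives (-4, -5, -3).

(-4, -5, -3)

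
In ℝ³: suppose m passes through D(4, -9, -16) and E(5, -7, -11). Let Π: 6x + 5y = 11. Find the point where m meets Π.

A direction vector for m is E − D = (1, 2, 5).
Substitute r = (4, -9, -16) + t(1, 2, 5) into the plane: -21 + 16t = 11, so t = 2.
Intersection: (4, -9, -16) + 2·(1, 2, 5) = (6, -5, -6).

(6, -5, -6)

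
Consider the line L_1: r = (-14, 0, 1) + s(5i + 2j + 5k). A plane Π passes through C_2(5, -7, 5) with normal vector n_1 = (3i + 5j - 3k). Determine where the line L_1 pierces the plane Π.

Π: n_1·r = n_1·C_2 gives 3x + 5y - 3z = -35.
Substitute r = (-14, 0, 1) + t(5, 2, 5) into the plane: -45 + 10t = -35, so t = 1.
Intersection: (-14, 0, 1) + 1·(5, 2, 5) = (-9, 2, 6).

(-9, 2, 6)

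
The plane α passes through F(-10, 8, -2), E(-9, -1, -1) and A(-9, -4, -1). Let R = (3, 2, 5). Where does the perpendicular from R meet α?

(0, 2, 8)

FE = (1, -9, 1), FA = (1, -12, 1); a normal to α is FE × FA = (3, 0, -3).
Using F: α has equation 3x - 3z = -24.
Foot = R − λn with λ = (n·R − d)/|n|² = (-6 − (-24))/18 = 1.
Foot = (3, 2, 5) − 1·(3, 0, -3) = (0, 2, 8).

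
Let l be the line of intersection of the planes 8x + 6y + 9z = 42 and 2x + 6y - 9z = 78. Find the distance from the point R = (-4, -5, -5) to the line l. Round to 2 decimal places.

Direction of l: (8, 6, 9) × (2, 6, -9) = (-108, 90, 36).
A point on l: solving the two plane equations with x = 6 gives (6, 5, -4).
Taking (6, 5, -4) on l with direction v = (-108, 90, 36): w = R − (6, 5, -4) = (-10, -10, -1), and w × v = (-270, 468, -1980).
Distance = |w × v| / |v| = √4212324 / √21060 ≈ 14.14.

14.14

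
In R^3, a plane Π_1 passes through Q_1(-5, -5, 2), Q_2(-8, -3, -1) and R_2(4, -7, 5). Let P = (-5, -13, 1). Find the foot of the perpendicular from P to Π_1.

Q_1Q_2 = (-3, 2, -3), Q_1R_2 = (9, -2, 3); a normal to Π_1 is Q_1Q_2 × Q_1R_2 = (0, -18, -12).
Using Q_1: Π_1 has equation -18y - 12z = 66.
Foot = P − λn with λ = (n·P − d)/|n|² = (222 − 66)/468 = 1/3.
Foot = (-5, -13, 1) − (1/3)·(0, -18, -12) = (-5, -7, 5).

(-5, -7, 5)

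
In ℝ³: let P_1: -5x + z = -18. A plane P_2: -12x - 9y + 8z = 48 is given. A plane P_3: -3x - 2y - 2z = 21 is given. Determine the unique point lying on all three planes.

Solving the 3×3 linear system -5x + z = -18, -12x - 9y + 8z = 48, -3x - 2y - 2z = 21 (e.g. by elimination or Cramer's rule, determinant = -173) gives (3, -12, -3).

(3, -12, -3)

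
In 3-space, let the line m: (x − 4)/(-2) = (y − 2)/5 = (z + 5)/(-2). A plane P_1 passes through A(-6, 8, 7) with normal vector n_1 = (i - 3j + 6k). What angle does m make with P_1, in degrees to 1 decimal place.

48.1

m has direction (-2, 5, -2) through (4, 2, -5).
P_1: n_1·r = n_1·A gives x - 3y + 6z = 12.
sin θ = |n·v| / (|n||v|) = |-29| / (√46 · √33) = 0.74432.
θ ≈ 48.1°.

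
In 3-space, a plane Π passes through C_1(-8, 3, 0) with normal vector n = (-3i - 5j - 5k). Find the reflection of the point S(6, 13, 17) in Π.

(-12, -17, -13)

Π: n·r = n·C_1 gives -3x - 5y - 5z = 9.
λ = (n·S − d)/|n|² = (-168 − 9)/59 = -3.
Reflection = S − 2λn = (6, 13, 17) − (-6)·(-3, -5, -5) = (-12, -17, -13).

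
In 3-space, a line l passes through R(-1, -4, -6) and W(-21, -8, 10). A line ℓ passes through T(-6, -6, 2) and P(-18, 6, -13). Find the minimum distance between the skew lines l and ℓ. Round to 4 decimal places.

A direction vector for l is W − R = (-20, -4, 16).
A direction vector for ℓ is P − T = (-12, 12, -15).
Common perpendicular direction n = (-20, -4, 16) × (-12, 12, -15) = (-132, -492, -288).
With w = (-6, -6, 2) − (-1, -4, -6) = (-5, -2, 8), w · n = -660.
Distance = |w · n| / |n| = |-660| / √342432 ≈ 1.1279.

1.1279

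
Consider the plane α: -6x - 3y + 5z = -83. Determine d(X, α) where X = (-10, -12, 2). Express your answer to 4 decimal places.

n·X − d = (-6)·(-10) + (-3)·(-12) + (5)·(2) − (-83) = 189; |n| = √70.
Distance = |189| / √70 = 189/√70 ≈ 22.5898.

22.5898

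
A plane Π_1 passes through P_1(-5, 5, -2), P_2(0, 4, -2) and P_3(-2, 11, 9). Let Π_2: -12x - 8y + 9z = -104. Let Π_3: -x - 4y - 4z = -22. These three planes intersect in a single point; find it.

(6, 4, 0)

P_1P_2 = (5, -1, 0), P_1P_3 = (3, 6, 11); a normal to Π_1 is P_1P_2 × P_1P_3 = (-11, -55, 33).
Using P_1: Π_1 has equation -11x - 55y + 33z = -286.
Solving the 3×3 linear system -11x - 55y + 33z = -286, -12x - 8y + 9z = -104, -x - 4y - 4z = -22 (e.g. by elimination or Cramer's rule, determinant = 3707) gives (6, 4, 0).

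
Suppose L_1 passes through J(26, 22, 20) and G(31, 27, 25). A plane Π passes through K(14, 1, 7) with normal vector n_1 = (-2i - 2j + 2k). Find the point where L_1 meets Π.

A direction vector for L_1 is G − J = (5, 5, 5).
Π: n_1·r = n_1·K gives -2x - 2y + 2z = -16.
Substitute r = (26, 22, 20) + t(5, 5, 5) into the plane: -56 + (-10)t = -16, so t = -4.
Intersection: (26, 22, 20) + (-4)·(5, 5, 5) = (6, 2, 0).

(6, 2, 0)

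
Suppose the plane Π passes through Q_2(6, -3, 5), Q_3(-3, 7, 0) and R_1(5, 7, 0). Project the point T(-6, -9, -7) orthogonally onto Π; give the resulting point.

(-6, -3, 5)

Q_2Q_3 = (-9, 10, -5), Q_2R_1 = (-1, 10, -5); a normal to Π is Q_2Q_3 × Q_2R_1 = (0, -40, -80).
Using Q_2: Π has equation -40y - 80z = -280.
Foot = T − λn with λ = (n·T − d)/|n|² = (920 − (-280))/8000 = 3/20.
Foot = (-6, -9, -7) − (3/20)·(0, -40, -80) = (-6, -3, 5).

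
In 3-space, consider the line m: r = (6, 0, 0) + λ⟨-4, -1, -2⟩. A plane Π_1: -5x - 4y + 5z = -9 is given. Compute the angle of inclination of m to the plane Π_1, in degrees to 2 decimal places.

22.09

sin θ = |n·v| / (|n||v|) = |14| / (√66 · √21) = 0.37605.
θ ≈ 22.09°.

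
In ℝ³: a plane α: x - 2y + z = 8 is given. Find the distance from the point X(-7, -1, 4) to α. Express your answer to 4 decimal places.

3.6742

n·X − d = (1)·(-7) + (-2)·(-1) + (1)·(4) − 8 = -9; |n| = √6.
Distance = |-9| / √6 = 9/√6 ≈ 3.6742.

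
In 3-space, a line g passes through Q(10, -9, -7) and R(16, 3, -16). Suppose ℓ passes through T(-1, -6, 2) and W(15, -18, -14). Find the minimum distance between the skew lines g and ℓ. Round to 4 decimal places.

A direction vector for g is R − Q = (6, 12, -9).
A direction vector for ℓ is W − T = (16, -12, -16).
Common perpendicular direction n = (6, 12, -9) × (16, -12, -16) = (-300, -48, -264).
With w = (-1, -6, 2) − (10, -9, -7) = (-11, 3, 9), w · n = 780.
Distance = |w · n| / |n| = |780| / √162000 ≈ 1.9379.

1.9379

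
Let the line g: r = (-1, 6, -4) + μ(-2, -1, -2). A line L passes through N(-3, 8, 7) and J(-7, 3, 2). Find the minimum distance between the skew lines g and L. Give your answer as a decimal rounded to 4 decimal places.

8.9305

A direction vector for L is J − N = (-4, -5, -5).
Common perpendicular direction n = (-2, -1, -2) × (-4, -5, -5) = (-5, -2, 6).
With w = (-3, 8, 7) − (-1, 6, -4) = (-2, 2, 11), w · n = 72.
Distance = |w · n| / |n| = |72| / √65 ≈ 8.9305.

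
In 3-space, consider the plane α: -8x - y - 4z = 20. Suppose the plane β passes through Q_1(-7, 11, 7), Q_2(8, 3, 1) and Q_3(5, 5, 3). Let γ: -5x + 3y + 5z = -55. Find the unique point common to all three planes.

(2, 0, -9)

Q_1Q_2 = (15, -8, -6), Q_1Q_3 = (12, -6, -4); a normal to β is Q_1Q_2 × Q_1Q_3 = (-4, -12, 6).
Using Q_1: β has equation -4x - 12y + 6z = -62.
Solving the 3×3 linear system -8x - y - 4z = 20, -4x - 12y + 6z = -62, -5x + 3y + 5z = -55 (e.g. by elimination or Cramer's rule, determinant = 922) gives (2, 0, -9).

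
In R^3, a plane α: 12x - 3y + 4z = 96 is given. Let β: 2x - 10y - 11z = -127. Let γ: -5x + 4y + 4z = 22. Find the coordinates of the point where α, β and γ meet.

(6, 4, 9)

Solving the 3×3 linear system 12x - 3y + 4z = 96, 2x - 10y - 11z = -127, -5x + 4y + 4z = 22 (e.g. by elimination or Cramer's rule, determinant = -261) gives (6, 4, 9).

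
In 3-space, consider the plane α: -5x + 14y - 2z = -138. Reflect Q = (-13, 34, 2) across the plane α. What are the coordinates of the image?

(17, -50, 14)

λ = (n·Q − d)/|n|² = (537 − (-138))/225 = 3.
Reflection = Q − 2λn = (-13, 34, 2) − 6·(-5, 14, -2) = (17, -50, 14).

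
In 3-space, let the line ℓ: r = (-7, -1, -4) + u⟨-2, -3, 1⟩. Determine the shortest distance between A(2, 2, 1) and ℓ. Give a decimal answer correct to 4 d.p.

8.9682

Taking (-7, -1, -4) on ℓ with direction v = (-2, -3, 1): w = A − (-7, -1, -4) = (9, 3, 5), and w × v = (18, -19, -21).
Distance = |w × v| / |v| = √1126 / √14 ≈ 8.9682.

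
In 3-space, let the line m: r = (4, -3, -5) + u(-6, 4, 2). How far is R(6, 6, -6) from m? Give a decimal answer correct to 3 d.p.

Taking (4, -3, -5) on m with direction v = (-6, 4, 2): w = R − (4, -3, -5) = (2, 9, -1), and w × v = (22, 2, 62).
Distance = |w × v| / |v| = √4332 / √56 ≈ 8.795.

8.795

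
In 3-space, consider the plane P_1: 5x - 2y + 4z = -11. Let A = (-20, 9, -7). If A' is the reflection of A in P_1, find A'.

λ = (n·A − d)/|n|² = (-146 − (-11))/45 = -3.
Reflection = A − 2λn = (-20, 9, -7) − (-6)·(5, -2, 4) = (10, -3, 17).

(10, -3, 17)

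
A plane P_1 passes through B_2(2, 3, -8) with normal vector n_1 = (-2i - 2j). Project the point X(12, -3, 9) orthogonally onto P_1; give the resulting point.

(10, -5, 9)

P_1: n_1·r = n_1·B_2 gives -2x - 2y = -10.
Foot = X − λn with λ = (n·X − d)/|n|² = (-18 − (-10))/8 = -1.
Foot = (12, -3, 9) − (-1)·(-2, -2, 0) = (10, -5, 9).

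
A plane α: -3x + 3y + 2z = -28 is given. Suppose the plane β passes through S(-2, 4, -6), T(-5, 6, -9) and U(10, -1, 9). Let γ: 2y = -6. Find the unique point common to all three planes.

ST = (-3, 2, -3), SU = (12, -5, 15); a normal to β is ST × SU = (15, 9, -9).
Using S: β has equation 15x + 9y - 9z = 60.
Solving the 3×3 linear system -3x + 3y + 2z = -28, 15x + 9y - 9z = 60, 2y = -6 (e.g. by elimination or Cramer's rule, determinant = 6) gives (1, -3, -8).

(1, -3, -8)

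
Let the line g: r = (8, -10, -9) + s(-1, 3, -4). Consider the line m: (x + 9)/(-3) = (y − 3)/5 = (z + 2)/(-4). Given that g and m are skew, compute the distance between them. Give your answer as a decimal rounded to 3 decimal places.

0.333

m has direction (-3, 5, -4) through (-9, 3, -2).
Common perpendicular direction n = (-1, 3, -4) × (-3, 5, -4) = (8, 8, 4).
With w = (-9, 3, -2) − (8, -10, -9) = (-17, 13, 7), w · n = -4.
Distance = |w · n| / |n| = |-4| / √144 ≈ 0.333.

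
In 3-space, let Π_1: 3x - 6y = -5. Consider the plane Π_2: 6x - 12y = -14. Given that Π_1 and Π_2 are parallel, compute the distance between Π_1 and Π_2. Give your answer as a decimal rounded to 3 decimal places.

0.298

Rescale Π_2 by 1/2: 3x - 6y = -7. Then distance = |-5 − (-7)| / √45 ≈ 0.298.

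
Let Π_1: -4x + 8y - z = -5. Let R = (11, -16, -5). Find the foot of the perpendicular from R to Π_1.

(3, 0, -7)

Foot = R − λn with λ = (n·R − d)/|n|² = (-167 − (-5))/81 = -2.
Foot = (11, -16, -5) − (-2)·(-4, 8, -1) = (3, 0, -7).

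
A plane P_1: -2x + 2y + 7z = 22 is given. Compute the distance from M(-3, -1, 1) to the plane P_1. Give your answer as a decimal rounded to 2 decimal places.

1.46

n·M − d = (-2)·(-3) + (2)·(-1) + (7)·(1) − 22 = -11; |n| = √57.
Distance = |-11| / √57 = 11/√57 ≈ 1.46.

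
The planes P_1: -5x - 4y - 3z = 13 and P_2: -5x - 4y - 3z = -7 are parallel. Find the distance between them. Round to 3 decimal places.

Same normal n = (-5, -4, -3) with |n| = √50; distance = |13 − (-7)| / |n| = 20/√50 ≈ 2.828.

2.828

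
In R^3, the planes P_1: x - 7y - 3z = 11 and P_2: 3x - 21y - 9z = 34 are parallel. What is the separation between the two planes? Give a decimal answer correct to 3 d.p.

0.043

Rescale P_2 by 1/3: x - 7y - 3z = 34/3. Then distance = |11 − (34/3)| / √59 ≈ 0.043.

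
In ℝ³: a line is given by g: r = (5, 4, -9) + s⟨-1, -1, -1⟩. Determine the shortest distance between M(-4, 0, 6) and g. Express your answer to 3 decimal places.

17.907

Taking (5, 4, -9) on g with direction v = (-1, -1, -1): w = M − (5, 4, -9) = (-9, -4, 15), and w × v = (19, -24, 5).
Distance = |w × v| / |v| = √962 / √3 ≈ 17.907.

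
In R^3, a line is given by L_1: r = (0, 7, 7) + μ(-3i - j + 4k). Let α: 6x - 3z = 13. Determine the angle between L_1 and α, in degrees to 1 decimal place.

sin θ = |n·v| / (|n||v|) = |-30| / (√45 · √26) = 0.87706.
θ ≈ 61.3°.

61.3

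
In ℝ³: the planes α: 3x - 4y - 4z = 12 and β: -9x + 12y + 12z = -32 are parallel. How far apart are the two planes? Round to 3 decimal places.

Rescale β by 1/(-3): 3x - 4y - 4z = 32/3. Then distance = |12 − (32/3)| / √41 ≈ 0.208.

0.208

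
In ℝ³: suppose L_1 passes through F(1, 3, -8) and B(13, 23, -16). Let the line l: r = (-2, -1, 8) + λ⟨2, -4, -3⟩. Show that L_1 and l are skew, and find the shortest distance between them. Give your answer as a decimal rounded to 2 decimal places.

A direction vector for L_1 is B − F = (12, 20, -8).
Common perpendicular direction n = (12, 20, -8) × (2, -4, -3) = (-92, 20, -88).
With w = (-2, -1, 8) − (1, 3, -8) = (-3, -4, 16), w · n = -1212.
Since n ≠ 0 the lines are not parallel, and w · n = -1212 ≠ 0 so they do not intersect; hence they are skew.
Distance = |w · n| / |n| = |-1212| / √16608 ≈ 9.40.

9.40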